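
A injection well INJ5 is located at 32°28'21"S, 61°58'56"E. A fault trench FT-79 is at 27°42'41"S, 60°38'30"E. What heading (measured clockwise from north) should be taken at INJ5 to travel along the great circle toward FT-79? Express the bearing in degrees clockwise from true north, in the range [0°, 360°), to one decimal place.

INJ5: φ = -32.47250°, λ = +61.98222°
FT-79: φ = -27.71139°, λ = +60.64167°
Δλ = -1.3406°
y = sin Δλ · cos φ₂ = -0.020712
x = cos φ₁ sin φ₂ − sin φ₁ cos φ₂ cos Δλ = 0.082871
θ = atan2(y, x) = -14.0322° → 345.9678° (mod 360°)

346.0°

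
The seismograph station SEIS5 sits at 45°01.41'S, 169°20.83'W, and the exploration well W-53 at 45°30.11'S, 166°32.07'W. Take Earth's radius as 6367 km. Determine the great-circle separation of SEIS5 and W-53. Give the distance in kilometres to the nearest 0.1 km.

226.3 km

SEIS5: φ = -45.02350°, λ = -169.34717°
W-53: φ = -45.50183°, λ = -166.53450°
Δφ = -0.4783°,  Δλ = 2.8127°
a = sin²(Δφ/2) + cos φ₁ cos φ₂ sin²(Δλ/2) = 0.000316
c = 2·arcsin(√a) = 0.035545 rad = 2.0366°
d = R·c = 6367 × 0.035545 = 226.3 km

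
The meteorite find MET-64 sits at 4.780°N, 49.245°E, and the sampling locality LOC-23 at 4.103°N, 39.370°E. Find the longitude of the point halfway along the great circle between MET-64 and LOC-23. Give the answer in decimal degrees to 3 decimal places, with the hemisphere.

Bx = cos φ₂ cos Δλ = 0.982659,  By = cos φ₂ sin Δλ = -0.171060
φₘ = atan2(sin φ₁ + sin φ₂, √((cos φ₁ + Bx)² + By²)) = 4.45798°
λₘ = λ₁ + atan2(By, cos φ₁ + Bx) = 44.30523°

44.305°E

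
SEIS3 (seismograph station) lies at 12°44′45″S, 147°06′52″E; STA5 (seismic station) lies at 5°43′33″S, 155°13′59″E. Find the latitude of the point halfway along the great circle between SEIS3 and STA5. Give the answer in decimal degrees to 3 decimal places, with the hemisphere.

9.259°S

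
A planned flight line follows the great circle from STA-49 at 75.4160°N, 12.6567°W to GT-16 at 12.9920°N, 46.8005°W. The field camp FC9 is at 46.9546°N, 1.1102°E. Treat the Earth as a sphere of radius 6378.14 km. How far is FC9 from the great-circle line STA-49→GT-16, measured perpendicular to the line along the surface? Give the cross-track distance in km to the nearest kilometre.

δ₁₃ = central angle STA-49→FC9 = 0.507009 rad  (haversine)
θ₁₃ = bearing STA-49→FC9 = 160.456°,  θ₁₂ = bearing STA-49→GT-16 = 217.073°
dₓₜ = R·arcsin(sin δ₁₃ · sin(θ₁₃ − θ₁₂)) = 6378.14·arcsin(0.48556·sin(-56.617°)) = -2662.686 km
|dₓₜ| = 2662.686 km

2663 km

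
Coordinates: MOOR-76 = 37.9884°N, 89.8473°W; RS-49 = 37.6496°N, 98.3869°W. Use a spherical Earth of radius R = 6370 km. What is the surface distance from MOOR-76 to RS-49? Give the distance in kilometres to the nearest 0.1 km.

750.7 km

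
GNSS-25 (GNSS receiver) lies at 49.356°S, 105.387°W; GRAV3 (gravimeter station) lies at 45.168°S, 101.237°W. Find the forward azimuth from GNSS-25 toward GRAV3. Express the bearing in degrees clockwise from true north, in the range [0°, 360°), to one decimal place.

35.5°

Δλ = 4.1500°
y = sin Δλ · cos φ₂ = 0.051022
x = cos φ₁ sin φ₂ − sin φ₁ cos φ₂ cos Δλ = 0.071627
θ = atan2(y, x) = 35.4633° → 35.4633° (mod 360°)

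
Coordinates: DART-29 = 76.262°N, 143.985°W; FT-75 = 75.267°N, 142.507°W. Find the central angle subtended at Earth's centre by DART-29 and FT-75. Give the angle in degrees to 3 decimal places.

Δφ = -0.9950°,  Δλ = 1.4780°
a = sin²(Δφ/2) + cos φ₁ cos φ₂ sin²(Δλ/2) = 0.000085
c = 2·arcsin(√a) = 0.018487 rad = 1.0592°

1.059°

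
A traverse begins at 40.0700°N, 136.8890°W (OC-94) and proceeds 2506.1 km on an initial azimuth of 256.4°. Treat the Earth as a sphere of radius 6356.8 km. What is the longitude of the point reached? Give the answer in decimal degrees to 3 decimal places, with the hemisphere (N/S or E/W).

δ = d/R = 2506.1/6356.8 = 0.394239 rad
φ₂ = arcsin(sin φ₁ cos δ + cos φ₁ sin δ cos θ)
   = arcsin(0.64372·0.92329 + 0.76526·0.38411·-0.23514) = 31.68337°
λ₂ = λ₁ + atan2(sin θ sin δ cos φ₁, cos δ − sin φ₁ sin φ₂) = -162.91133°

162.911°W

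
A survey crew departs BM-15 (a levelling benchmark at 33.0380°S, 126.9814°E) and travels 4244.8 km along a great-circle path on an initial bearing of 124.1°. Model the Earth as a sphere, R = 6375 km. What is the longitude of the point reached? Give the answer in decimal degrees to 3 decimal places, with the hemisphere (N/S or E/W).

δ = d/R = 4244.8/6375 = 0.665851 rad
φ₂ = arcsin(sin φ₁ cos δ + cos φ₁ sin δ cos θ)
   = arcsin(-0.54520·0.78639 + 0.83831·0.61773·-0.56064) = -45.97711°
λ₂ = λ₁ + atan2(sin θ sin δ cos φ₁, cos δ − sin φ₁ sin φ₂) = 174.37763°

174.378°E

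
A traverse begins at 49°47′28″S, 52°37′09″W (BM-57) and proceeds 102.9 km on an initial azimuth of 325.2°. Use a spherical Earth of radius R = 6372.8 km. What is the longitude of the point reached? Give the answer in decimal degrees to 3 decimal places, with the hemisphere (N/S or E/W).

53.424°W

BM-57: φ = -49.79111°, λ = -52.61917°
δ = d/R = 102.9/6372.8 = 0.016147 rad
φ₂ = arcsin(sin φ₁ cos δ + cos φ₁ sin δ cos θ)
   = arcsin(-0.76370·0.99987 + 0.64558·0.01615·0.82115) = -49.02861°
λ₂ = λ₁ + atan2(sin θ sin δ cos φ₁, cos δ − sin φ₁ sin φ₂) = -53.42441°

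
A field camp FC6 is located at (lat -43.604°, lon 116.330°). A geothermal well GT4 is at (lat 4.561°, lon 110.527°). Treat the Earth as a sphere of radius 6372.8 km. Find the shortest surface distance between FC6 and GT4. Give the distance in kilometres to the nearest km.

Δφ = 48.1650°,  Δλ = -5.8030°
a = sin²(Δφ/2) + cos φ₁ cos φ₂ sin²(Δλ/2) = 0.168356
c = 2·arcsin(√a) = 0.845592 rad = 48.4488°
d = R·c = 6372.8 × 0.845592 = 5388.8 km

5389 km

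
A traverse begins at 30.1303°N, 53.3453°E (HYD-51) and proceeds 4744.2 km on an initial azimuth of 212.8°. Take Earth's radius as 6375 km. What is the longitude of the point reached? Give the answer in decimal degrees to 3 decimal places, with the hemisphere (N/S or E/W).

31.645°E

δ = d/R = 4744.2/6375 = 0.744188 rad
φ₂ = arcsin(sin φ₁ cos δ + cos φ₁ sin δ cos θ)
   = arcsin(0.50197·0.73564 + 0.86489·0.67737·-0.84057) = -7.07571°
λ₂ = λ₁ + atan2(sin θ sin δ cos φ₁, cos δ − sin φ₁ sin φ₂) = 31.64476°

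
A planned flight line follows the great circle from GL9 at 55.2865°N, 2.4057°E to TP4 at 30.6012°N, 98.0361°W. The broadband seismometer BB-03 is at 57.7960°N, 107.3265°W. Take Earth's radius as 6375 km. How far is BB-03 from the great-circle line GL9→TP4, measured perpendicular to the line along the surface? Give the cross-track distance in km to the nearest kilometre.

δ₁₃ = central angle GL9→BB-03 = 0.935915 rad  (haversine)
θ₁₃ = bearing GL9→BB-03 = 321.461°,  θ₁₂ = bearing GL9→TP4 = 296.288°
dₓₜ = R·arcsin(sin δ₁₃ · sin(θ₁₃ − θ₁₂)) = 6375·arcsin(0.80514·sin(25.173°)) = 2228.379 km
|dₓₜ| = 2228.379 km

2228 km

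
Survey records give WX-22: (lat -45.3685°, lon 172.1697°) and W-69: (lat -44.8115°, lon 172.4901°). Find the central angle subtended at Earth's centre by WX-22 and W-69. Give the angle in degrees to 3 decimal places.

0.601°

Δφ = 0.5570°,  Δλ = 0.3204°
a = sin²(Δφ/2) + cos φ₁ cos φ₂ sin²(Δλ/2) = 0.000028
c = 2·arcsin(√a) = 0.010493 rad = 0.6012°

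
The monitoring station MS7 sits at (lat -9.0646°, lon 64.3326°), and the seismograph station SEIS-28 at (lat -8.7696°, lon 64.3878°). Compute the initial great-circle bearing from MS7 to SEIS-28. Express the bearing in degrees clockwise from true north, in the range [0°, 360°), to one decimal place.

Δλ = 0.0552°
y = sin Δλ · cos φ₂ = 0.000952
x = cos φ₁ sin φ₂ − sin φ₁ cos φ₂ cos Δλ = 0.005149
θ = atan2(y, x) = 10.4776° → 10.4776° (mod 360°)

10.5°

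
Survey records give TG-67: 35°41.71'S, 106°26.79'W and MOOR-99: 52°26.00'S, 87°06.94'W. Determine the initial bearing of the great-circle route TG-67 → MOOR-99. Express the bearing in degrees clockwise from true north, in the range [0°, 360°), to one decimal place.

146.8°

TG-67: φ = -35.69517°, λ = -106.44650°
MOOR-99: φ = -52.43333°, λ = -87.11567°
Δλ = 19.3308°
y = sin Δλ · cos φ₂ = 0.201819
x = cos φ₁ sin φ₂ − sin φ₁ cos φ₂ cos Δλ = -0.308054
θ = atan2(y, x) = 146.7695° → 146.7695° (mod 360°)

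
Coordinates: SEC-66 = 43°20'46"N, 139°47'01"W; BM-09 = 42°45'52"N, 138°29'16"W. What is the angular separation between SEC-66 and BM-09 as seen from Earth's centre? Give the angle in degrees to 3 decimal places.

1.111°

SEC-66: φ = +43.34611°, λ = -139.78361°
BM-09: φ = +42.76444°, λ = -138.48778°
Δφ = -0.5817°,  Δλ = 1.2958°
a = sin²(Δφ/2) + cos φ₁ cos φ₂ sin²(Δλ/2) = 0.000094
c = 2·arcsin(√a) = 0.019395 rad = 1.1112°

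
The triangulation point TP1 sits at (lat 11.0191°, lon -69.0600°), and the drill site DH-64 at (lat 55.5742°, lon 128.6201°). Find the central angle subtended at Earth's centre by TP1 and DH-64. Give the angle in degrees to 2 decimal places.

111.78°

Δφ = 44.5551°,  Δλ = -162.3199°
a = sin²(Δφ/2) + cos φ₁ cos φ₂ sin²(Δλ/2) = 0.685522
c = 2·arcsin(√a) = 1.950930 rad = 111.7801°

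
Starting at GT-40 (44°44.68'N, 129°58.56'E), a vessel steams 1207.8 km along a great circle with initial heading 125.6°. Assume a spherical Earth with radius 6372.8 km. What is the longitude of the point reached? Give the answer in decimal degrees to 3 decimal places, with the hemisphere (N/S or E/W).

141.160°E

GT-40: φ = +44.74467°, λ = +129.97600°
δ = d/R = 1207.8/6372.8 = 0.189524 rad
φ₂ = arcsin(sin φ₁ cos δ + cos φ₁ sin δ cos θ)
   = arcsin(0.70395·0.98209 + 0.71025·0.18839·-0.58212) = 37.83956°
λ₂ = λ₁ + atan2(sin θ sin δ cos φ₁, cos δ − sin φ₁ sin φ₂) = 141.16035°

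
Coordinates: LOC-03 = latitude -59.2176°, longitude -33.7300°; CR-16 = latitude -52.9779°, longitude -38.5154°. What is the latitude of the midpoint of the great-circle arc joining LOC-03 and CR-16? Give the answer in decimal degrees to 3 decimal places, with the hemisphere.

Bx = cos φ₂ cos Δλ = 0.600024,  By = cos φ₂ sin Δλ = -0.050231
φₘ = atan2(sin φ₁ + sin φ₂, √((cos φ₁ + Bx)² + By²)) = -56.12073°
λₘ = λ₁ + atan2(By, cos φ₁ + Bx) = -36.31687°

56.121°S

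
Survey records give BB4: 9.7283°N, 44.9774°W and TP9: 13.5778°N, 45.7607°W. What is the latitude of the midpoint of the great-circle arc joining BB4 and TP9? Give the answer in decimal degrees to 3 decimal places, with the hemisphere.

11.653°N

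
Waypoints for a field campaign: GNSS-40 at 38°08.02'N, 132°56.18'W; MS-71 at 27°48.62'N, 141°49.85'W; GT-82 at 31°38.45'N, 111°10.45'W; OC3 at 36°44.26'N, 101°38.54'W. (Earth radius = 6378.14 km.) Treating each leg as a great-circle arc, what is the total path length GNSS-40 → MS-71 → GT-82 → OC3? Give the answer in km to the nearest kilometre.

GNSS-40: φ = +38.13367°, λ = -132.93633°
MS-71: φ = +27.81033°, λ = -141.83083°
GT-82: φ = +31.64083°, λ = -111.17417°
OC3: φ = +36.73767°, λ = -101.64233°
GNSS-40→MS-71: c = 0.222060 rad, d = 1416.33 km
MS-71→GT-82: c = 0.467888 rad, d = 2984.26 km
GT-82→OC3: c = 0.163728 rad, d = 1044.28 km
Total = 1416.33 + 2984.26 + 1044.28 = 5444.86 km

5445 km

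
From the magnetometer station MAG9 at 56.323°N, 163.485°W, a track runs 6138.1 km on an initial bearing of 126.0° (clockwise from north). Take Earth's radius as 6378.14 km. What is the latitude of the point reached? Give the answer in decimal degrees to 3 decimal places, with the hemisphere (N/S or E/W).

δ = d/R = 6138.1/6378.14 = 0.962365 rad
φ₂ = arcsin(sin φ₁ cos δ + cos φ₁ sin δ cos θ)
   = arcsin(0.83218·0.57158 + 0.55451·0.82055·-0.58779) = 12.01767°
λ₂ = λ₁ + atan2(sin θ sin δ cos φ₁, cos δ − sin φ₁ sin φ₂) = -120.74204°

12.018°N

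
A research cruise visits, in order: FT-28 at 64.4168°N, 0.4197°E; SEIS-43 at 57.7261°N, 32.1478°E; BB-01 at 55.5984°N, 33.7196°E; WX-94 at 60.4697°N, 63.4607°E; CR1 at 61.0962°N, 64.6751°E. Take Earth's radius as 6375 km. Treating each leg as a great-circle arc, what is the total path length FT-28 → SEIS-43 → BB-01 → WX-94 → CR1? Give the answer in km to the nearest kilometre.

4005 km

FT-28→SEIS-43: c = 0.288294 rad, d = 1837.87 km
SEIS-43→BB-01: c = 0.040076 rad, d = 255.49 km
BB-01→WX-94: c = 0.284842 rad, d = 1815.87 km
WX-94→CR1: c = 0.015053 rad, d = 95.96 km
Total = 1837.87 + 255.49 + 1815.87 + 95.96 = 4005.19 km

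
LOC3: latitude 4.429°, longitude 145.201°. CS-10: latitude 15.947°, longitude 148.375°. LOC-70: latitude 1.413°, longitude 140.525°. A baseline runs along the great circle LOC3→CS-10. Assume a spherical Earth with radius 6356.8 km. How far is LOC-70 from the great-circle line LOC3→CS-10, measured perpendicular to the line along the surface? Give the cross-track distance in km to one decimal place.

415.2 km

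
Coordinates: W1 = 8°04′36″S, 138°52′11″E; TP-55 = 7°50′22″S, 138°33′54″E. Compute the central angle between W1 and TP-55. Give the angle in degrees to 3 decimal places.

0.384°

W1: φ = -8.07667°, λ = +138.86972°
TP-55: φ = -7.83944°, λ = +138.56500°
Δφ = 0.2372°,  Δλ = -0.3047°
a = sin²(Δφ/2) + cos φ₁ cos φ₂ sin²(Δλ/2) = 0.000011
c = 2·arcsin(√a) = 0.006700 rad = 0.3839°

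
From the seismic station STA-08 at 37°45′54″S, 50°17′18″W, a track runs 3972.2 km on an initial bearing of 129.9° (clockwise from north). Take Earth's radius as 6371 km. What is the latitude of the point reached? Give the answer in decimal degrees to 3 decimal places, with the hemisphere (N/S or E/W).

52.492°S

STA-08: φ = -37.76500°, λ = -50.28833°
δ = d/R = 3972.2/6371 = 0.623481 rad
φ₂ = arcsin(sin φ₁ cos δ + cos φ₁ sin δ cos θ)
   = arcsin(-0.61242·0.81185 + 0.79053·0.58387·-0.64145) = -52.49179°
λ₂ = λ₁ + atan2(sin θ sin δ cos φ₁, cos δ − sin φ₁ sin φ₂) = -2.92589°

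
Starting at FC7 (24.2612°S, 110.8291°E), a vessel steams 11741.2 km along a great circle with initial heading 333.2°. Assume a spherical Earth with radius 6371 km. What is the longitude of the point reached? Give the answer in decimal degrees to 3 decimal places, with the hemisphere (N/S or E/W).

δ = d/R = 11741.2/6371 = 1.842913 rad
φ₂ = arcsin(sin φ₁ cos δ + cos φ₁ sin δ cos θ)
   = arcsin(-0.41090·-0.26877 + 0.91168·0.96320·0.89259) = 63.41208°
λ₂ = λ₁ + atan2(sin θ sin δ cos φ₁, cos δ − sin φ₁ sin φ₂) = 34.82314°

34.823°E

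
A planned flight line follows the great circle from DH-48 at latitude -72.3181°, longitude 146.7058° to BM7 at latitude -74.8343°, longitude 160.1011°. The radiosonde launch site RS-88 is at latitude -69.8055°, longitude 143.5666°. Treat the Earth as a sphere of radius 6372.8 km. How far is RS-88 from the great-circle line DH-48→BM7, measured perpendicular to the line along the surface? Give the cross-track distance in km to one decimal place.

134.6 km

δ₁₃ = central angle DH-48→RS-88 = 0.047306 rad  (haversine)
θ₁₃ = bearing DH-48→RS-88 = 336.437°,  θ₁₂ = bearing DH-48→BM7 = 129.904°
dₓₜ = R·arcsin(sin δ₁₃ · sin(θ₁₃ − θ₁₂)) = 6372.8·arcsin(0.04729·sin(206.532°)) = -134.629 km
|dₓₜ| = 134.629 km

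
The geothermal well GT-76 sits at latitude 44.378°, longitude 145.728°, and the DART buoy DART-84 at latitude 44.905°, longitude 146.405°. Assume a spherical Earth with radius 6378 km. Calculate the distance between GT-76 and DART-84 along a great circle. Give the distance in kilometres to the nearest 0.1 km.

79.5 km

Δφ = 0.5270°,  Δλ = 0.6770°
a = sin²(Δφ/2) + cos φ₁ cos φ₂ sin²(Δλ/2) = 0.000039
c = 2·arcsin(√a) = 0.012461 rad = 0.7140°
d = R·c = 6378 × 0.012461 = 79.5 km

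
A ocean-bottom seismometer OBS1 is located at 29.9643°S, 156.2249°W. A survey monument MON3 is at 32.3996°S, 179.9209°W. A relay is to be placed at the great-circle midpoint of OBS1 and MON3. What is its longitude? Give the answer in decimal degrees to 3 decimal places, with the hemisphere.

167.918°W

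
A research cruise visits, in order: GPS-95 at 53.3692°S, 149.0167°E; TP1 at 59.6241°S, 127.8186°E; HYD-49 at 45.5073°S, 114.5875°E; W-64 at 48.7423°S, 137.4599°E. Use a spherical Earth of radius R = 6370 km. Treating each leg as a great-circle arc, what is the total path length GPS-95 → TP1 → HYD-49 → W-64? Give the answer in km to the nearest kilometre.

5025 km

GPS-95→TP1: c = 0.230151 rad, d = 1466.06 km
TP1→HYD-49: c = 0.282386 rad, d = 1798.80 km
HYD-49→W-64: c = 0.276310 rad, d = 1760.09 km
Total = 1466.06 + 1798.80 + 1760.09 = 5024.95 km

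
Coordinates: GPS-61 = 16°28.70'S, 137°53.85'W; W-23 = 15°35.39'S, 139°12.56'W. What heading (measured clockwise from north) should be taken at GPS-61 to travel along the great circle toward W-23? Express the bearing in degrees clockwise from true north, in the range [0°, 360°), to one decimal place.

305.0°

GPS-61: φ = -16.47833°, λ = -137.89750°
W-23: φ = -15.58983°, λ = -139.20933°
Δλ = -1.3118°
y = sin Δλ · cos φ₂ = -0.022052
x = cos φ₁ sin φ₂ − sin φ₁ cos φ₂ cos Δλ = 0.015435
θ = atan2(y, x) = -55.0098° → 304.9902° (mod 360°)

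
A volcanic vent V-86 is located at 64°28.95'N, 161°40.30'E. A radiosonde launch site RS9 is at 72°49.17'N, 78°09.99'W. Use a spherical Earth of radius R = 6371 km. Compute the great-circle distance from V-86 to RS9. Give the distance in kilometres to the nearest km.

4118 km

V-86: φ = +64.48250°, λ = +161.67167°
RS9: φ = +72.81950°, λ = -78.16650°
Δφ = 8.3370°,  Δλ = 120.1618°
a = sin²(Δφ/2) + cos φ₁ cos φ₂ sin²(Δλ/2) = 0.100875
c = 2·arcsin(√a) = 0.646411 rad = 37.0366°
d = R·c = 6371 × 0.646411 = 4118.3 km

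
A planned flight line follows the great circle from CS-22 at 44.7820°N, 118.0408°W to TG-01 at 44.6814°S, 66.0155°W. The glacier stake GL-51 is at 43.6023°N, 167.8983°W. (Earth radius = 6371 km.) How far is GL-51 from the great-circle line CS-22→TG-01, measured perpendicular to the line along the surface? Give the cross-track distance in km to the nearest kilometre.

δ₁₃ = central angle CS-22→GL-51 = 0.614326 rad  (haversine)
θ₁₃ = bearing CS-22→GL-51 = 286.184°,  θ₁₂ = bearing CS-22→TG-01 = 145.228°
dₓₜ = R·arcsin(sin δ₁₃ · sin(θ₁₃ − θ₁₂)) = 6371·arcsin(0.57641·sin(140.955°)) = 2367.373 km
|dₓₜ| = 2367.373 km

2367 km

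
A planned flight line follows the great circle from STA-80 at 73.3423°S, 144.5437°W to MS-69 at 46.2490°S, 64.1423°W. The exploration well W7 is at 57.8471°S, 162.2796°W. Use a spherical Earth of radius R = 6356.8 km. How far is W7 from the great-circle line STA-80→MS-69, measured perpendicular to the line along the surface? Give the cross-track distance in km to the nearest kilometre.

δ₁₃ = central angle STA-80→W7 = 0.296373 rad  (haversine)
θ₁₃ = bearing STA-80→W7 = 326.282°,  θ₁₂ = bearing STA-80→MS-69 = 98.063°
dₓₜ = R·arcsin(sin δ₁₃ · sin(θ₁₃ − θ₁₂)) = 6356.8·arcsin(0.29205·sin(228.219°)) = -1395.590 km
|dₓₜ| = 1395.590 km

1396 km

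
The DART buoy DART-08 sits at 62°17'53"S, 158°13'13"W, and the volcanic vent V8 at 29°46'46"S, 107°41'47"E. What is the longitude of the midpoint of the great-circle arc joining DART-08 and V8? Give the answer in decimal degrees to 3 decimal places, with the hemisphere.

136.745°E

DART-08: φ = -62.29806°, λ = -158.22028°
V8: φ = -29.77944°, λ = +107.69639°
Bx = cos φ₂ cos Δλ = -0.061804,  By = cos φ₂ sin Δλ = -0.865740
φₘ = atan2(sin φ₁ + sin φ₂, √((cos φ₁ + Bx)² + By²)) = -55.35605°
λₘ = λ₁ + atan2(By, cos φ₁ + Bx) = 136.74529°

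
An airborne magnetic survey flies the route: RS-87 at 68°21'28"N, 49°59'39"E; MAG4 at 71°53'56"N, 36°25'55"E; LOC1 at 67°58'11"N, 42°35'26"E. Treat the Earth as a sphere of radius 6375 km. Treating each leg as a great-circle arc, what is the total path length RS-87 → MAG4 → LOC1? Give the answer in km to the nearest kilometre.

RS-87: φ = +68.35778°, λ = +49.99417°
MAG4: φ = +71.89889°, λ = +36.43194°
LOC1: φ = +67.96972°, λ = +42.59056°
RS-87→MAG4: c = 0.101082 rad, d = 644.40 km
MAG4→LOC1: c = 0.077776 rad, d = 495.82 km
Total = 644.40 + 495.82 = 1140.22 km

1140 km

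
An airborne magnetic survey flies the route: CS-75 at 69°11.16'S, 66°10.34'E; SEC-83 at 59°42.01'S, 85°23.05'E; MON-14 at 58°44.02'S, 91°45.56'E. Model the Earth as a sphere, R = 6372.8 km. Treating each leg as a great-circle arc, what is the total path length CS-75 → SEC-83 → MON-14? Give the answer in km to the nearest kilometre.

1767 km

CS-75: φ = -69.18600°, λ = +66.17233°
SEC-83: φ = -59.70017°, λ = +85.38417°
MON-14: φ = -58.73367°, λ = +91.75933°
CS-75→SEC-83: c = 0.217952 rad, d = 1388.97 km
SEC-83→MON-14: c = 0.059365 rad, d = 378.32 km
Total = 1388.97 + 378.32 = 1767.29 km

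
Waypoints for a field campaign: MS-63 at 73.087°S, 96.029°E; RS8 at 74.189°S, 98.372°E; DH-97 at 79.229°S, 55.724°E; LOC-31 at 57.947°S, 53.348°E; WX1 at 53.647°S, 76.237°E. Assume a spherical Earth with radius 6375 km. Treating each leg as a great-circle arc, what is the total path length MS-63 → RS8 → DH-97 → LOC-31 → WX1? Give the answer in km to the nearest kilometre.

MS-63→RS8: c = 0.022416 rad, d = 142.90 km
RS8→DH-97: c = 0.186458 rad, d = 1188.67 km
DH-97→LOC-31: c = 0.371676 rad, d = 2369.43 km
LOC-31→WX1: c = 0.235425 rad, d = 1500.84 km
Total = 142.90 + 1188.67 + 2369.43 + 1500.84 = 5201.84 km

5202 km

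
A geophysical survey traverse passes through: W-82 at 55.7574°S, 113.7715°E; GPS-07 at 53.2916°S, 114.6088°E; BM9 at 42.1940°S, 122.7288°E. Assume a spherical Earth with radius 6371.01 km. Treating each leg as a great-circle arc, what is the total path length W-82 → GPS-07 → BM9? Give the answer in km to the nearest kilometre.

W-82→GPS-07: c = 0.043863 rad, d = 279.45 km
GPS-07→BM9: c = 0.215541 rad, d = 1373.21 km
Total = 279.45 + 1373.21 = 1652.67 km

1653 km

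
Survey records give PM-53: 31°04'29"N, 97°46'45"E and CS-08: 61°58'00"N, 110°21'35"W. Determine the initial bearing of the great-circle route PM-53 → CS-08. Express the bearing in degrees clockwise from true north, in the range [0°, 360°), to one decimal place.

PM-53: φ = +31.07472°, λ = +97.77917°
CS-08: φ = +61.96667°, λ = -110.35972°
Δλ = 151.8611°
y = sin Δλ · cos φ₂ = 0.221650
x = cos φ₁ sin φ₂ − sin φ₁ cos φ₂ cos Δλ = 0.969920
θ = atan2(y, x) = 12.8724° → 12.8724° (mod 360°)

12.9°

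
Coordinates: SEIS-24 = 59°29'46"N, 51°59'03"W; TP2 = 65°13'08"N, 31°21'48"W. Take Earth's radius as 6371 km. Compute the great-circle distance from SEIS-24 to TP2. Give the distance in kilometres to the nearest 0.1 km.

1231.2 km

SEIS-24: φ = +59.49611°, λ = -51.98417°
TP2: φ = +65.21889°, λ = -31.36333°
Δφ = 5.7228°,  Δλ = 20.6208°
a = sin²(Δφ/2) + cos φ₁ cos φ₂ sin²(Δλ/2) = 0.009308
c = 2·arcsin(√a) = 0.193253 rad = 11.0726°
d = R·c = 6371 × 0.193253 = 1231.2 km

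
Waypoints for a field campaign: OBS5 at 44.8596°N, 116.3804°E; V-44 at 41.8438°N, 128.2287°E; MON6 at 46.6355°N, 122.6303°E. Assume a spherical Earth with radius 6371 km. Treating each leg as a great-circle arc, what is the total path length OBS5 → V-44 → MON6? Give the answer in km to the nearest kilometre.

1708 km

OBS5→V-44: c = 0.159136 rad, d = 1013.86 km
V-44→MON6: c = 0.109003 rad, d = 694.46 km
Total = 1013.86 + 694.46 = 1708.31 km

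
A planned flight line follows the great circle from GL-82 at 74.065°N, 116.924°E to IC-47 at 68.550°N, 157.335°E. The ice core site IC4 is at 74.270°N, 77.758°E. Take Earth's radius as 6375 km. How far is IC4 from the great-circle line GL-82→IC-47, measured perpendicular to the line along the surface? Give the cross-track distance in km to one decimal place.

δ₁₃ = central angle GL-82→IC4 = 0.183174 rad  (haversine)
θ₁₃ = bearing GL-82→IC4 = 289.950°,  θ₁₂ = bearing GL-82→IC-47 = 92.949°
dₓₜ = R·arcsin(sin δ₁₃ · sin(θ₁₃ − θ₁₂)) = 6375·arcsin(0.18215·sin(197.001°)) = -339.689 km
|dₓₜ| = 339.689 km

339.7 km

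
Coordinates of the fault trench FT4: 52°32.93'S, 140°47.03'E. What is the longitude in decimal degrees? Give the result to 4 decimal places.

140° + 47.03′/60 = 140 + 0.78383 = 140.7838°

140.7838°E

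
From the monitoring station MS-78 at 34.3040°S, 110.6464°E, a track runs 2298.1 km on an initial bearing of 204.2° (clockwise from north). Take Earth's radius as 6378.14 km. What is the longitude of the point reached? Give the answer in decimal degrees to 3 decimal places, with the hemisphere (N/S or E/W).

δ = d/R = 2298.1/6378.14 = 0.360309 rad
φ₂ = arcsin(sin φ₁ cos δ + cos φ₁ sin δ cos θ)
   = arcsin(-0.56358·0.93579 + 0.82606·0.35256·-0.91212) = -52.47042°
λ₂ = λ₁ + atan2(sin θ sin δ cos φ₁, cos δ − sin φ₁ sin φ₂) = 96.92231°

96.922°E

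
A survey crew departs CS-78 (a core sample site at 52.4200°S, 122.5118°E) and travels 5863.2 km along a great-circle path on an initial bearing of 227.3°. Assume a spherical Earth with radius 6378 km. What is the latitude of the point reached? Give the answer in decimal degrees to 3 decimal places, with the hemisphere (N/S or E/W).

δ = d/R = 5863.2/6378 = 0.919285 rad
φ₂ = arcsin(sin φ₁ cos δ + cos φ₁ sin δ cos θ)
   = arcsin(-0.79250·0.60639 + 0.60987·0.79517·-0.67816) = -54.04096°
λ₂ = λ₁ + atan2(sin θ sin δ cos φ₁, cos δ − sin φ₁ sin φ₂) = 26.88836°

54.041°S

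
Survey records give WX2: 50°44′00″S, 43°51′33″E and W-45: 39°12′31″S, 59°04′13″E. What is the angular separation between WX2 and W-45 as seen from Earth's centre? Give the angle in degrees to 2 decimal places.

15.71°

WX2: φ = -50.73333°, λ = +43.85917°
W-45: φ = -39.20861°, λ = +59.07028°
Δφ = 11.5247°,  Δλ = 15.2111°
a = sin²(Δφ/2) + cos φ₁ cos φ₂ sin²(Δλ/2) = 0.018672
c = 2·arcsin(√a) = 0.274146 rad = 15.7074°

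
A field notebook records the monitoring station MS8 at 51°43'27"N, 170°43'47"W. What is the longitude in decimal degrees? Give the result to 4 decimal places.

170° + 43′/60 + 47″/3600 = 170 + 0.71667 + 0.01306 = 170.7297°

170.7297°W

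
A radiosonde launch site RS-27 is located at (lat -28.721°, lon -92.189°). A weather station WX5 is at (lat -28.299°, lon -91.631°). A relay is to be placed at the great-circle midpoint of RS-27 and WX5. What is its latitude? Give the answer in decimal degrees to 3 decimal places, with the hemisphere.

Bx = cos φ₂ cos Δλ = 0.880444,  By = cos φ₂ sin Δλ = 0.008575
φₘ = atan2(sin φ₁ + sin φ₂, √((cos φ₁ + Bx)² + By²)) = -28.51028°
λₘ = λ₁ + atan2(By, cos φ₁ + Bx) = -91.90944°

28.510°S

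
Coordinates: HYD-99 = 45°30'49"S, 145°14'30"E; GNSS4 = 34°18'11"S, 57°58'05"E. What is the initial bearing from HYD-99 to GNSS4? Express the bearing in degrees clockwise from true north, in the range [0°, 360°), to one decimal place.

246.0°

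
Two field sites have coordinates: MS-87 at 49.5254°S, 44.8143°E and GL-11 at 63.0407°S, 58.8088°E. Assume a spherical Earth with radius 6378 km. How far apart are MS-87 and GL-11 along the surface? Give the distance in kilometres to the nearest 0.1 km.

1726.8 km

Δφ = -13.5153°,  Δλ = 13.9945°
a = sin²(Δφ/2) + cos φ₁ cos φ₂ sin²(Δλ/2) = 0.018213
c = 2·arcsin(√a) = 0.270741 rad = 15.5123°
d = R·c = 6378 × 0.270741 = 1726.8 km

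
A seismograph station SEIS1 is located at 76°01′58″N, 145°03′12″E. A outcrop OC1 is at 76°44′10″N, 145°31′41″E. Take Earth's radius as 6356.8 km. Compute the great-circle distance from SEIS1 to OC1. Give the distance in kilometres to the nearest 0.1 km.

79.0 km

SEIS1: φ = +76.03278°, λ = +145.05333°
OC1: φ = +76.73611°, λ = +145.52806°
Δφ = 0.7033°,  Δλ = 0.4747°
a = sin²(Δφ/2) + cos φ₁ cos φ₂ sin²(Δλ/2) = 0.000039
c = 2·arcsin(√a) = 0.012429 rad = 0.7122°
d = R·c = 6356.8 × 0.012429 = 79.0 km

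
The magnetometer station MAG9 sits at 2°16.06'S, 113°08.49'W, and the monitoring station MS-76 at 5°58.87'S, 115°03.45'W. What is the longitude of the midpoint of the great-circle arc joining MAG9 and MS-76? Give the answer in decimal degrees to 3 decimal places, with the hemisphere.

114.097°W

MAG9: φ = -2.26767°, λ = -113.14150°
MS-76: φ = -5.98117°, λ = -115.05750°
Bx = cos φ₂ cos Δλ = 0.994000,  By = cos φ₂ sin Δλ = -0.033252
φₘ = atan2(sin φ₁ + sin φ₂, √((cos φ₁ + Bx)² + By²)) = -4.12499°
λₘ = λ₁ + atan2(By, cos φ₁ + Bx) = -114.09726°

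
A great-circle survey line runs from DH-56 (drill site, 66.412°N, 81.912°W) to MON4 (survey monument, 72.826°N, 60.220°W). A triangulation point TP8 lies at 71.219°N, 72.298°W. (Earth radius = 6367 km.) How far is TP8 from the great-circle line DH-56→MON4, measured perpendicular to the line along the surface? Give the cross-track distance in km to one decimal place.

δ₁₃ = central angle DH-56→TP8 = 0.103262 rad  (haversine)
θ₁₃ = bearing DH-56→TP8 = 31.442°,  θ₁₂ = bearing DH-56→MON4 = 39.825°
dₓₜ = R·arcsin(sin δ₁₃ · sin(θ₁₃ − θ₁₂)) = 6367·arcsin(0.10308·sin(-8.383°)) = -95.690 km
|dₓₜ| = 95.690 km

95.7 km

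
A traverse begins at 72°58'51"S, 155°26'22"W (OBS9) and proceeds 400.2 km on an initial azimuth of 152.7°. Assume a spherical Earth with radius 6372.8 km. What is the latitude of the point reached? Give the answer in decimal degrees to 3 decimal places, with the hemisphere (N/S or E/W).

76.083°S

OBS9: φ = -72.98083°, λ = -155.43944°
δ = d/R = 400.2/6372.8 = 0.062798 rad
φ₂ = arcsin(sin φ₁ cos δ + cos φ₁ sin δ cos θ)
   = arcsin(-0.95621·0.99803 + 0.29269·0.06276·-0.88862) = -76.08285°
λ₂ = λ₁ + atan2(sin θ sin δ cos φ₁, cos δ − sin φ₁ sin φ₂) = -148.56625°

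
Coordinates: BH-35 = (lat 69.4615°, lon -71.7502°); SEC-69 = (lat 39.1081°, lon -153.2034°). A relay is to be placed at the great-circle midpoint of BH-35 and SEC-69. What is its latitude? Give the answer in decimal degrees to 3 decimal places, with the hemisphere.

60.192°N

Bx = cos φ₂ cos Δλ = 0.115321,  By = cos φ₂ sin Δλ = -0.767340
φₘ = atan2(sin φ₁ + sin φ₂, √((cos φ₁ + Bx)² + By²)) = 60.19225°
λₘ = λ₁ + atan2(By, cos φ₁ + Bx) = -130.47162°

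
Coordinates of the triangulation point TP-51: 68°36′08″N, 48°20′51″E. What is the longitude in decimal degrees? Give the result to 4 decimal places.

48° + 20′/60 + 51″/3600 = 48 + 0.33333 + 0.01417 = 48.3475°

48.3475°E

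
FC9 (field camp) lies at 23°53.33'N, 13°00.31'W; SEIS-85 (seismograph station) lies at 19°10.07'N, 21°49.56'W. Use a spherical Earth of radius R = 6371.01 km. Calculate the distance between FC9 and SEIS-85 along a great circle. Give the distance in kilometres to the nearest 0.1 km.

1052.2 km

FC9: φ = +23.88883°, λ = -13.00517°
SEIS-85: φ = +19.16783°, λ = -21.82600°
Δφ = -4.7210°,  Δλ = -8.8208°
a = sin²(Δφ/2) + cos φ₁ cos φ₂ sin²(Δλ/2) = 0.006804
c = 2·arcsin(√a) = 0.165156 rad = 9.4627°
d = R·c = 6371.01 × 0.165156 = 1052.2 km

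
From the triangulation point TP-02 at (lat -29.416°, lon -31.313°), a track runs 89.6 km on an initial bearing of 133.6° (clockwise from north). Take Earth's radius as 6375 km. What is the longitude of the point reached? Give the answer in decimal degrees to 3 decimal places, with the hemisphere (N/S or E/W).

δ = d/R = 89.6/6375 = 0.014055 rad
φ₂ = arcsin(sin φ₁ cos δ + cos φ₁ sin δ cos θ)
   = arcsin(-0.49115·0.99990 + 0.87108·0.01405·-0.68962) = -29.96965°
λ₂ = λ₁ + atan2(sin θ sin δ cos φ₁, cos δ − sin φ₁ sin φ₂) = -30.63983°

30.640°W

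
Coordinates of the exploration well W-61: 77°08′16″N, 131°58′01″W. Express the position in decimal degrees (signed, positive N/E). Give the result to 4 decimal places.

+77.1378°, -131.9669°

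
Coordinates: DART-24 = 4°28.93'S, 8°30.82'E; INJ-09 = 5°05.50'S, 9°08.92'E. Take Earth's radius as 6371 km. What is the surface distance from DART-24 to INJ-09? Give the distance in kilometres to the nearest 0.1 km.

DART-24: φ = -4.48217°, λ = +8.51367°
INJ-09: φ = -5.09167°, λ = +9.14867°
Δφ = -0.6095°,  Δλ = 0.6350°
a = sin²(Δφ/2) + cos φ₁ cos φ₂ sin²(Δλ/2) = 0.000059
c = 2·arcsin(√a) = 0.015334 rad = 0.8786°
d = R·c = 6371 × 0.015334 = 97.7 km

97.7 km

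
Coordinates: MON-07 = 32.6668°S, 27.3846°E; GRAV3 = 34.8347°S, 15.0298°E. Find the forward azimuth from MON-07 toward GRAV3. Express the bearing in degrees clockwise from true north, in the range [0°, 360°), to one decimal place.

Δλ = -12.3548°
y = sin Δλ · cos φ₂ = -0.175623
x = cos φ₁ sin φ₂ − sin φ₁ cos φ₂ cos Δλ = -0.048088
θ = atan2(y, x) = -105.3130° → 254.6870° (mod 360°)

254.7°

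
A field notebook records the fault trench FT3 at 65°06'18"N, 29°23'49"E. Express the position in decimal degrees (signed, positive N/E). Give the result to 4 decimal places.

+65.1050°, +29.3969°

lat: 65.1050° N → +65.1050°
lon: 29.3969° E → +29.3969°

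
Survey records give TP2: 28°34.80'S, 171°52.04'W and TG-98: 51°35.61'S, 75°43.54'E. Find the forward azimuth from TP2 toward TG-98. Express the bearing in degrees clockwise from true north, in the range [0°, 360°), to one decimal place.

215.6°

TP2: φ = -28.58000°, λ = -171.86733°
TG-98: φ = -51.59350°, λ = +75.72567°
Δλ = -112.4070°
y = sin Δλ · cos φ₂ = -0.574333
x = cos φ₁ sin φ₂ − sin φ₁ cos φ₂ cos Δλ = -0.801423
θ = atan2(y, x) = -144.3730° → 215.6270° (mod 360°)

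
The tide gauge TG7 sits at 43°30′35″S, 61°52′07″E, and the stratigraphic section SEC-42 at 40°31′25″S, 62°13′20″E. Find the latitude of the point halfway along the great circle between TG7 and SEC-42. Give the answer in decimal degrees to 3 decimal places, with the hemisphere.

42.017°S

TG7: φ = -43.50972°, λ = +61.86861°
SEC-42: φ = -40.52361°, λ = +62.22222°
Bx = cos φ₂ cos Δλ = 0.760124,  By = cos φ₂ sin Δλ = 0.004691
φₘ = atan2(sin φ₁ + sin φ₂, √((cos φ₁ + Bx)² + By²)) = -42.01680°
λₘ = λ₁ + atan2(By, cos φ₁ + Bx) = 62.04957°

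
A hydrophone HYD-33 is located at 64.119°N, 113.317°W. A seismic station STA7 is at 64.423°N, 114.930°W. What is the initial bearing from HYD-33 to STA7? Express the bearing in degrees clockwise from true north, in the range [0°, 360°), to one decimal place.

Δλ = -1.6130°
y = sin Δλ · cos φ₂ = -0.012152
x = cos φ₁ sin φ₂ − sin φ₁ cos φ₂ cos Δλ = 0.005460
θ = atan2(y, x) = -65.8070° → 294.1930° (mod 360°)

294.2°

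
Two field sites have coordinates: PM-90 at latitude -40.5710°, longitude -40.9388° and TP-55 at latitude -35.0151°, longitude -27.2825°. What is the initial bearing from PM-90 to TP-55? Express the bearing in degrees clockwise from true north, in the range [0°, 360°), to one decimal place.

Δλ = 13.6563°
y = sin Δλ · cos φ₂ = 0.193364
x = cos φ₁ sin φ₂ − sin φ₁ cos φ₂ cos Δλ = 0.081758
θ = atan2(y, x) = 67.0804° → 67.0804° (mod 360°)

67.1°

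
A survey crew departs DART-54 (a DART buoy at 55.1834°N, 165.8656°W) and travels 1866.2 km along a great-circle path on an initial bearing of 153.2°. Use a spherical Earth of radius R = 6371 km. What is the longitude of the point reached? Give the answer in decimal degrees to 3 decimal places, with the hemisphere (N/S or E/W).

δ = d/R = 1866.2/6371 = 0.292921 rad
φ₂ = arcsin(sin φ₁ cos δ + cos φ₁ sin δ cos θ)
   = arcsin(0.82098·0.95740 + 0.57095·0.28875·-0.89259) = 39.70686°
λ₂ = λ₁ + atan2(sin θ sin δ cos φ₁, cos δ − sin φ₁ sin φ₂) = -156.12267°

156.123°W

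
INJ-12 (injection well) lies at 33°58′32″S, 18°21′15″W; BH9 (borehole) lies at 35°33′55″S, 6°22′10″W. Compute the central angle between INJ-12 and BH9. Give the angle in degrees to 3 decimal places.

INJ-12: φ = -33.97556°, λ = -18.35417°
BH9: φ = -35.56528°, λ = -6.36944°
Δφ = -1.5897°,  Δλ = 11.9847°
a = sin²(Δφ/2) + cos φ₁ cos φ₂ sin²(Δλ/2) = 0.007544
c = 2·arcsin(√a) = 0.173935 rad = 9.9658°

9.966°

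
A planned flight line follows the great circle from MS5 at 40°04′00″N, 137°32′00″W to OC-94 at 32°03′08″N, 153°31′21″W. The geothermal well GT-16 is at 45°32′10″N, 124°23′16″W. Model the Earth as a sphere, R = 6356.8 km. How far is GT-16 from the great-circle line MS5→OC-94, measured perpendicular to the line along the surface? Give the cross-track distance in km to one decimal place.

MS5: φ = +40.06667°, λ = -137.53333°
OC-94: φ = +32.05222°, λ = -153.52250°
GT-16: φ = +45.53611°, λ = -124.38778°
δ₁₃ = central angle MS5→GT-16 = 0.193173 rad  (haversine)
θ₁₃ = bearing MS5→GT-16 = 56.079°,  θ₁₂ = bearing MS5→OC-94 = 243.125°
dₓₜ = R·arcsin(sin δ₁₃ · sin(θ₁₃ − θ₁₂)) = 6356.8·arcsin(0.19197·sin(-187.045°)) = 149.695 km
|dₓₜ| = 149.695 km

149.7 km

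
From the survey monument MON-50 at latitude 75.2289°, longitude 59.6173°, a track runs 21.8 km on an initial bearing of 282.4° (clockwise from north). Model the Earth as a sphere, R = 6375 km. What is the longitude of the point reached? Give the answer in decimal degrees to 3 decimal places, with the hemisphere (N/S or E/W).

δ = d/R = 21.8/6375 = 0.003420 rad
φ₂ = arcsin(sin φ₁ cos δ + cos φ₁ sin δ cos θ)
   = arcsin(0.96695·0.99999 + 0.25496·0.00342·0.21474) = 75.26976°
λ₂ = λ₁ + atan2(sin θ sin δ cos φ₁, cos δ − sin φ₁ sin φ₂) = 58.86470°

58.865°E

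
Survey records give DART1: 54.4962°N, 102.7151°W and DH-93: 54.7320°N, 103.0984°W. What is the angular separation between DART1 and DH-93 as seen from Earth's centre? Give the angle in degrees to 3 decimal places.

Δφ = 0.2358°,  Δλ = -0.3833°
a = sin²(Δφ/2) + cos φ₁ cos φ₂ sin²(Δλ/2) = 0.000008
c = 2·arcsin(√a) = 0.005652 rad = 0.3238°

0.324°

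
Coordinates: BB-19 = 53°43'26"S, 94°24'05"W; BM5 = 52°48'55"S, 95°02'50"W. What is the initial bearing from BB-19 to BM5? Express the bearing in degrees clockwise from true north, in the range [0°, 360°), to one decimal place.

336.7°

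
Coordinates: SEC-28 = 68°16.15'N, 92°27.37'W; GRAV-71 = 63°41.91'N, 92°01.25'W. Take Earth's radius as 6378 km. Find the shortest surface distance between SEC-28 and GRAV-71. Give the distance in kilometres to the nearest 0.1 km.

509.2 km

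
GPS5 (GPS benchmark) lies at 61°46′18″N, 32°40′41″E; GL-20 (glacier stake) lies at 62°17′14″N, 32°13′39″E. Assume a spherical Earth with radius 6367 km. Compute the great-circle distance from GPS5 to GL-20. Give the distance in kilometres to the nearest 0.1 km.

GPS5: φ = +61.77167°, λ = +32.67806°
GL-20: φ = +62.28722°, λ = +32.22750°
Δφ = 0.5156°,  Δλ = -0.4506°
a = sin²(Δφ/2) + cos φ₁ cos φ₂ sin²(Δλ/2) = 0.000024
c = 2·arcsin(√a) = 0.009725 rad = 0.5572°
d = R·c = 6367 × 0.009725 = 61.9 km

61.9 km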